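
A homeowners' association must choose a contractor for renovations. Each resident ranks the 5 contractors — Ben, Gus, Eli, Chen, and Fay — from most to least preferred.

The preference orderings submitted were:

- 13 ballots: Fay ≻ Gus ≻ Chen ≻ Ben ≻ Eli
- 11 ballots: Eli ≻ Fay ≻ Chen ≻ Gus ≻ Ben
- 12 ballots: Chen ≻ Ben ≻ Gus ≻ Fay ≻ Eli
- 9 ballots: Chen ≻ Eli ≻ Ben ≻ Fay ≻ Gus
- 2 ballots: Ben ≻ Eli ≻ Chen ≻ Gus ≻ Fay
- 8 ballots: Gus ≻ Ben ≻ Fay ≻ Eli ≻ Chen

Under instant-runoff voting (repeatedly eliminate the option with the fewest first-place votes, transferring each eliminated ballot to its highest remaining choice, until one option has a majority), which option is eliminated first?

Ben

Round 1: Chen 21, Fay 13, Eli 11, Gus 8, Ben 2. Ben has the fewest and is eliminated.
Round 2: Chen 21, Eli 13, Fay 13, Gus 8. Gus has the fewest and is eliminated.
Round 3: Chen 21, Fay 21, Eli 13. Eli has the fewest and is eliminated.
Round 4: Fay 32, Chen 23. Fay has a majority.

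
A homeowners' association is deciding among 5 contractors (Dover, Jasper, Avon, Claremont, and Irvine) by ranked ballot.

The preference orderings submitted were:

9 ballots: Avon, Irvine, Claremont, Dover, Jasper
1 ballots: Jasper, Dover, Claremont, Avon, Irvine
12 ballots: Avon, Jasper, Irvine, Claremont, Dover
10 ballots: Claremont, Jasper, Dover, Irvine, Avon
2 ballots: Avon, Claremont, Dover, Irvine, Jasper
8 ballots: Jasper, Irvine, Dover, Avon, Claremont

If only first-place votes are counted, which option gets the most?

First-place vote totals:
  Dover: 0
  Jasper: 9
  Avon: 23
  Claremont: 10
  Irvine: 0
Avon has the most first-place votes.

Avon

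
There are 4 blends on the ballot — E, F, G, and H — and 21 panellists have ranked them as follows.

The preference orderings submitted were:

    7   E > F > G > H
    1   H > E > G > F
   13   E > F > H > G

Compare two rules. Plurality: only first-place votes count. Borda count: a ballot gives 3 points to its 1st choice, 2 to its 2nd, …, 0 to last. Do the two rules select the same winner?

Plurality first-place counts: E 20, F 0, G 0, H 1 → E.
Borda totals: E 62, F 40, G 8, H 16 → E.
The two rules agree on E.

Yes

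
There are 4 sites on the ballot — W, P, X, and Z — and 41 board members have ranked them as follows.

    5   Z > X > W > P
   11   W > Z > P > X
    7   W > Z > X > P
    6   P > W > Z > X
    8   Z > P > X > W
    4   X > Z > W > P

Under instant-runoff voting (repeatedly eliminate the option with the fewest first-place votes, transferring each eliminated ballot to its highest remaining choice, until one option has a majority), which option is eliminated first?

X

Round 1: W 18, Z 13, P 6, X 4. X has the fewest and is eliminated.
Round 2: W 18, Z 17, P 6. P has the fewest and is eliminated.
Round 3: W 24, Z 17. W has a majority.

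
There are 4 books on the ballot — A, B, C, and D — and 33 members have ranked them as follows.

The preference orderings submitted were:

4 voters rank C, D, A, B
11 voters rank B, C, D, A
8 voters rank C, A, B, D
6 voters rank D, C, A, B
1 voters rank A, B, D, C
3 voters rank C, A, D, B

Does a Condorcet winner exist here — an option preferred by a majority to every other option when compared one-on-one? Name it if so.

C

Head-to-head results (33 voters total):
A vs B: A wins 22–11.
A vs C: C wins 32–1.
A vs D: D wins 21–12.
B vs C: C wins 21–12.
B vs D: B wins 20–13.
C vs D: C wins 26–7.
C beats each rival — A (32–1), B (21–12), D (26–7) — so C is the Condorcet winner.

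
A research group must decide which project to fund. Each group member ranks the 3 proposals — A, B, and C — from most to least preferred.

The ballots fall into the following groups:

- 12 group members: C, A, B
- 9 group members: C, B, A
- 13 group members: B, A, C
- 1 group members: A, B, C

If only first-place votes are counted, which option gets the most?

C

First-place vote totals:
  A: 1
  B: 13
  C: 21
C has the most first-place votes.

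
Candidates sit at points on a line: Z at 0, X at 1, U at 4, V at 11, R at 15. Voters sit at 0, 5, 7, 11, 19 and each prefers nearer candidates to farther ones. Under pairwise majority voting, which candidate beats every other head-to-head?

U

With single-peaked preferences on a line, the Condorcet winner is the candidate closest to the median voter.
The median voter (position 7) is closest to U at 4.
Check: U vs V — voters closer to U: 3 of 5.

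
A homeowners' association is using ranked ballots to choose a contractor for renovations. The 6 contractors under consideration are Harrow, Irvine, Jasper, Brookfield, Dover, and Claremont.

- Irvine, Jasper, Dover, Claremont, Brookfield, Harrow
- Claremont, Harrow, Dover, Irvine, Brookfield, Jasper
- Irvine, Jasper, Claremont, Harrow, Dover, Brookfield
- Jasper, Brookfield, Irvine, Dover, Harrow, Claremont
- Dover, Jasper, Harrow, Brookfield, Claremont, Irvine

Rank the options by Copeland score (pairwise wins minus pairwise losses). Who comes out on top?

Irvine

Pairwise results:
  Harrow vs Irvine: Irvine wins 3–2.
  Harrow vs Jasper: Jasper wins 4–1.
  Harrow vs Brookfield: Harrow wins 3–2.
  Harrow vs Dover: Dover wins 3–2.
  Harrow vs Claremont: Claremont wins 3–2.
  Irvine vs Jasper: Irvine wins 3–2.
  Irvine vs Brookfield: Irvine wins 3–2.
  Irvine vs Dover: Irvine wins 3–2.
  Irvine vs Claremont: Irvine wins 3–2.
  Jasper vs Brookfield: Jasper wins 4–1.
  Jasper vs Dover: Jasper wins 3–2.
  Jasper vs Claremont: Jasper wins 4–1.
  Brookfield vs Dover: Dover wins 4–1.
  Brookfield vs Claremont: Claremont wins 3–2.
  Dover vs Claremont: Dover wins 3–2.
Copeland scores (wins − losses):
  Harrow: 1 − 4 = -3
  Irvine: 5 − 0 = 5
  Jasper: 4 − 1 = 3
  Brookfield: 0 − 5 = -5
  Dover: 3 − 2 = 1
  Claremont: 2 − 3 = -1
Irvine has the best Copeland score.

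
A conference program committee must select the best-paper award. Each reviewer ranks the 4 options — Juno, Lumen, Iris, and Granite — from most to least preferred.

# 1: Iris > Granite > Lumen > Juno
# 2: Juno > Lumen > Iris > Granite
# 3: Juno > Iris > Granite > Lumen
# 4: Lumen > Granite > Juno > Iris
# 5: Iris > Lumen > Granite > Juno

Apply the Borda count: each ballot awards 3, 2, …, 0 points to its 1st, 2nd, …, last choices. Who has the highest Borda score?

Borda scores:
  Juno: 0 + 3 + 3 + 1 + 0 = 7
  Lumen: 1 + 2 + 0 + 3 + 2 = 8
  Iris: 3 + 1 + 2 + 0 + 3 = 9
  Granite: 2 + 0 + 1 + 2 + 1 = 6
Iris has the highest total.

Iris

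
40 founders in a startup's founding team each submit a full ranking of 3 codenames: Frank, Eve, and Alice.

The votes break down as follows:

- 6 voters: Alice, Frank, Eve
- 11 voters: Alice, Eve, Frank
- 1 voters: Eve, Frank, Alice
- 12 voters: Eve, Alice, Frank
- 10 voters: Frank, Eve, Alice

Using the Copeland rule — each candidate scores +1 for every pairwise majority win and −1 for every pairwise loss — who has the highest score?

Pairwise results:
  Frank vs Eve: Eve wins 24–16.
  Frank vs Alice: Alice wins 29–11.
  Eve vs Alice: Eve wins 23–17.
Copeland scores (wins − losses):
  Frank: 0 − 2 = -2
  Eve: 2 − 0 = 2
  Alice: 1 − 1 = 0
Eve has the best Copeland score.

Eve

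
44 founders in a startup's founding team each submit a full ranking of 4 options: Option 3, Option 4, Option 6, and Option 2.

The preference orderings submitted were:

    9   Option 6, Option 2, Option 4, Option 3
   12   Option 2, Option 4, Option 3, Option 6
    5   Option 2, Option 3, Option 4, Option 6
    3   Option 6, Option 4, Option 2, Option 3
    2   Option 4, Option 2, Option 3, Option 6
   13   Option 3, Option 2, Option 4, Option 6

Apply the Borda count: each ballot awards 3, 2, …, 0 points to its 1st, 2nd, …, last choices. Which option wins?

Option 2

Borda scores:
  Option 3: 9·0 + 12·1 + 5·2 + 3·0 + 2·1 + 13·3 = 63
  Option 4: 9·1 + 12·2 + 5·1 + 3·2 + 2·3 + 13·1 = 63
  Option 6: 9·3 + 12·0 + 5·0 + 3·3 + 2·0 + 13·0 = 36
  Option 2: 9·2 + 12·3 + 5·3 + 3·1 + 2·2 + 13·2 = 102
Option 2 has the highest total.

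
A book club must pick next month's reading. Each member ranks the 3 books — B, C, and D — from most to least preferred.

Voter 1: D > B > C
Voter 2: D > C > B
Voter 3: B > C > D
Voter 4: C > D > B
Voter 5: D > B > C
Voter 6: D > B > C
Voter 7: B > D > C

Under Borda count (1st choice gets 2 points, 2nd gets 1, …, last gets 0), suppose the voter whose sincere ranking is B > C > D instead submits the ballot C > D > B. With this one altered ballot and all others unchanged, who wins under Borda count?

D

Borda totals with the altered ballot: B 5, C 5, D 11.
The winner is unchanged: still D.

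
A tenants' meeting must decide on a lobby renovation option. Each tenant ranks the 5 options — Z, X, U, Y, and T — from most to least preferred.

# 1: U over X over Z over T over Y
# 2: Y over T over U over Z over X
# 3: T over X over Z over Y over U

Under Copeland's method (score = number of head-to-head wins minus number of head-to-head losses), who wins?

Pairwise results:
  Z vs X: X wins 2–1.
  Z vs U: U wins 2–1.
  Z vs Y: Z wins 2–1.
  Z vs T: T wins 2–1.
  X vs U: U wins 2–1.
  X vs Y: X wins 2–1.
  X vs T: T wins 2–1.
  U vs Y: Y wins 2–1.
  U vs T: T wins 2–1.
  Y vs T: T wins 2–1.
Copeland scores (wins − losses):
  Z: 1 − 3 = -2
  X: 2 − 2 = 0
  U: 2 − 2 = 0
  Y: 1 − 3 = -2
  T: 4 − 0 = 4
T has the best Copeland score.

T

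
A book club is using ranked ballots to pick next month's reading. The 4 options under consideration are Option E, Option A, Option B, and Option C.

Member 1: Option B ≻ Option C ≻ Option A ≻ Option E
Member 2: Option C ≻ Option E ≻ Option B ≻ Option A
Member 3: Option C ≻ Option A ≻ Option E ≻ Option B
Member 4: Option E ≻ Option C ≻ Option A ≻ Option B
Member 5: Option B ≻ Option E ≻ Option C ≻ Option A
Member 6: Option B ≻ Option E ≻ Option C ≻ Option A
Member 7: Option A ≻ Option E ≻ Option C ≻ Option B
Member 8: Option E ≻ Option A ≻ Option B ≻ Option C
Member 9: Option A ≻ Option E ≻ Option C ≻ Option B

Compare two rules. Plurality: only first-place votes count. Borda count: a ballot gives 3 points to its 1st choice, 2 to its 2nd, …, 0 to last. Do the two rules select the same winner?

Plurality first-place counts: Option E 2, Option A 2, Option B 3, Option C 2 → Option B.
Borda totals: Option E 17, Option A 12, Option B 11, Option C 14 → Option E.
The two rules disagree: plurality picks Option B, Borda picks Option E.

No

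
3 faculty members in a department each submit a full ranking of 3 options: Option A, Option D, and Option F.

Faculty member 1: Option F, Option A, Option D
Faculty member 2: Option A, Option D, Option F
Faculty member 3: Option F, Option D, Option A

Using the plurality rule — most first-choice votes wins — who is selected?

First-place vote totals:
  Option A: 1
  Option D: 0
  Option F: 2
Option F has the most first-place votes.

Option F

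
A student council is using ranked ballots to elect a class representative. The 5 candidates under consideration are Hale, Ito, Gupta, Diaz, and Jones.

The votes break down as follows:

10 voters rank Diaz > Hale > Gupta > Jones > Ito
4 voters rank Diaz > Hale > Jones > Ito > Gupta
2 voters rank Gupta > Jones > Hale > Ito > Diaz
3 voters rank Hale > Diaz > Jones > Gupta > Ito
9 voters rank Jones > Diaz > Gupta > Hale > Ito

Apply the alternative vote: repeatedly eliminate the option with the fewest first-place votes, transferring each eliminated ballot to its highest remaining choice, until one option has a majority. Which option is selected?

Diaz

Round 1: Diaz 14, Jones 9, Hale 3, Gupta 2, Ito 0. Ito has the fewest and is eliminated.
Round 2: Diaz 14, Jones 9, Hale 3, Gupta 2. Gupta has the fewest and is eliminated.
Round 3: Diaz 14, Jones 11, Hale 3. Hale has the fewest and is eliminated.
Round 4: Diaz 17, Jones 11. Diaz has a majority.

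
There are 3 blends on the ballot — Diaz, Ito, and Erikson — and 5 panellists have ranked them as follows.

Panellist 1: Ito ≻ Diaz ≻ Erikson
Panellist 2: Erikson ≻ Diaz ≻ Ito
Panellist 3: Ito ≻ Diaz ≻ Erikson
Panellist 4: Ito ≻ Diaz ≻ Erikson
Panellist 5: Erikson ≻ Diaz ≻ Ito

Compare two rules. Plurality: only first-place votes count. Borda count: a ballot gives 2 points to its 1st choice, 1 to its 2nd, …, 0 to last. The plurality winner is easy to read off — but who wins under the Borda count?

Plurality first-place counts: Diaz 0, Ito 3, Erikson 2 → Ito.
Borda totals: Diaz 5, Ito 6, Erikson 4 → Ito.

Ito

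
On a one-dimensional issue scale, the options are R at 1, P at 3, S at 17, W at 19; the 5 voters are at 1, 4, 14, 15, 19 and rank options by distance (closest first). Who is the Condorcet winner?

With single-peaked preferences on a line, the Condorcet winner is the candidate closest to the median voter.
The median voter (position 14) is closest to S at 17.
Check: S vs P — voters closer to S: 3 of 5.

S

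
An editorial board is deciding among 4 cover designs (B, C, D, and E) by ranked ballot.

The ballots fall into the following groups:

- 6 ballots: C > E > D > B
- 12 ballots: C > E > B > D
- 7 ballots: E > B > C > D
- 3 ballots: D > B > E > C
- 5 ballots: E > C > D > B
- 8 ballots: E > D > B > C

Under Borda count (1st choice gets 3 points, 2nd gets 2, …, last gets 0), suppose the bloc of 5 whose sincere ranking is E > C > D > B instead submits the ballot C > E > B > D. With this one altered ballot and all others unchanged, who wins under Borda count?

Borda totals with the altered ballot: B 45, C 76, D 31, E 94.
The winner is unchanged: still E.

E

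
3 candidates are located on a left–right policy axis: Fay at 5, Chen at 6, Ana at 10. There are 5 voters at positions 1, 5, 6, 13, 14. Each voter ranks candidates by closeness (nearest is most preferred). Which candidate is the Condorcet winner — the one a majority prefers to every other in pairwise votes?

Chen

With single-peaked preferences on a line, the Condorcet winner is the candidate closest to the median voter.
The median voter (position 6) is closest to Chen at 6.
Check: Chen vs Ana — voters closer to Chen: 3 of 5.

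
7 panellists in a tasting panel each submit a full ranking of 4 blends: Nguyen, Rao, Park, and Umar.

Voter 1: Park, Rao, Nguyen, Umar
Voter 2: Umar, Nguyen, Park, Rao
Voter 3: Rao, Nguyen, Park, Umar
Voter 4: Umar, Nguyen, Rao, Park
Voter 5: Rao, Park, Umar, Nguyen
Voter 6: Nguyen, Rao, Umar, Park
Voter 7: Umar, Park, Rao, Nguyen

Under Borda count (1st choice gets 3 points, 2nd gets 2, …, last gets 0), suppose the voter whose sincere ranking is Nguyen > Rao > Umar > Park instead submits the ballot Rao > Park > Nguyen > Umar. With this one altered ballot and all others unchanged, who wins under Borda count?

Rao

Borda totals with the altered ballot: Nguyen 8, Rao 13, Park 11, Umar 10.
The winner is unchanged: still Rao.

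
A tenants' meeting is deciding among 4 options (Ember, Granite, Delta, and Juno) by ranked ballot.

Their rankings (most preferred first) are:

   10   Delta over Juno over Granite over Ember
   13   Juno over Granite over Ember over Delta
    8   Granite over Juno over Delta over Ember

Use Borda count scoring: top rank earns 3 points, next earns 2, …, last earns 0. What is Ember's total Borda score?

13

Borda scores:
  Ember: 10·0 + 13·1 + 8·0 = 13
  Granite: 10·1 + 13·2 + 8·3 = 60
  Delta: 10·3 + 13·0 + 8·1 = 38
  Juno: 10·2 + 13·3 + 8·2 = 75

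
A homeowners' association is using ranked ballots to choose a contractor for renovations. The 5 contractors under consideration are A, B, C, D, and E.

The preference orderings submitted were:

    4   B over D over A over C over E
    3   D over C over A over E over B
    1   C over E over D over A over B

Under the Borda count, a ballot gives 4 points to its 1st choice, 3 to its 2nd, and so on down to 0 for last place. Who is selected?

D

Borda scores:
  A: 4·2 + 3·2 + 1 = 15
  B: 4·4 + 3·0 + 0 = 16
  C: 4·1 + 3·3 + 4 = 17
  D: 4·3 + 3·4 + 2 = 26
  E: 4·0 + 3·1 + 3 = 6
D has the highest total.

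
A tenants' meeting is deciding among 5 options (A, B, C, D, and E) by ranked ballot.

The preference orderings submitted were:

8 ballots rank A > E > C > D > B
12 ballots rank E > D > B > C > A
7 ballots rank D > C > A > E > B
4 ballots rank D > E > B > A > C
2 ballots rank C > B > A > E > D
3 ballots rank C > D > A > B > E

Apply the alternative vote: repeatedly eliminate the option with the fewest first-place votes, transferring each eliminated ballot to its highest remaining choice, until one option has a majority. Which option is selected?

E

Round 1: E 12, D 11, A 8, C 5, B 0. B has the fewest and is eliminated.
Round 2: E 12, D 11, A 8, C 5. C has the fewest and is eliminated.
Round 3: D 14, E 12, A 10. A has the fewest and is eliminated.
Round 4: E 22, D 14. E has a majority.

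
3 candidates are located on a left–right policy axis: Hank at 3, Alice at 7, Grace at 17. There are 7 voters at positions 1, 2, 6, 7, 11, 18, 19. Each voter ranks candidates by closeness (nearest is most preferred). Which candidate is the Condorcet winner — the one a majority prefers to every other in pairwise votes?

With single-peaked preferences on a line, the Condorcet winner is the candidate closest to the median voter.
The median voter (position 7) is closest to Alice at 7.
Check: Alice vs Grace — voters closer to Alice: 5 of 7.

Alice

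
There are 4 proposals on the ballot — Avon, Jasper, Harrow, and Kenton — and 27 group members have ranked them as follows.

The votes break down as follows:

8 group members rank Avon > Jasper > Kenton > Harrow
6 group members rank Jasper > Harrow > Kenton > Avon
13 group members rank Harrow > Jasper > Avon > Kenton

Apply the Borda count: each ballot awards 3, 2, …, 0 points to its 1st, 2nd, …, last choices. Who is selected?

Jasper

Borda scores:
  Avon: 8·3 + 6·0 + 13·1 = 37
  Jasper: 8·2 + 6·3 + 13·2 = 60
  Harrow: 8·0 + 6·2 + 13·3 = 51
  Kenton: 8·1 + 6·1 + 13·0 = 14
Jasper has the highest total.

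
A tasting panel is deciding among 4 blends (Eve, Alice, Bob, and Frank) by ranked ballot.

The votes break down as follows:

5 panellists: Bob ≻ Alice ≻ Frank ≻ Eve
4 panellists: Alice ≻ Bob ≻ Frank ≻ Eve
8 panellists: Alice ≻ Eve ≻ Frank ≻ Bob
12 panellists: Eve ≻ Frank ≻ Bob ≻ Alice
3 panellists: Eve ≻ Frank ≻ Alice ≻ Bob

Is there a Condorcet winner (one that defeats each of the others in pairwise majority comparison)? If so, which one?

None — there is no Condorcet winner

Head-to-head results (32 voters total):
Eve vs Alice: Alice wins 17–15.
Eve vs Bob: Eve wins 23–9.
Eve vs Frank: Eve wins 23–9.
Alice vs Bob: Bob wins 17–15.
Alice vs Frank: Alice wins 17–15.
Bob vs Frank: Frank wins 23–9.
No candidate beats all others: Eve beats Bob beats Alice beats Eve, a majority cycle.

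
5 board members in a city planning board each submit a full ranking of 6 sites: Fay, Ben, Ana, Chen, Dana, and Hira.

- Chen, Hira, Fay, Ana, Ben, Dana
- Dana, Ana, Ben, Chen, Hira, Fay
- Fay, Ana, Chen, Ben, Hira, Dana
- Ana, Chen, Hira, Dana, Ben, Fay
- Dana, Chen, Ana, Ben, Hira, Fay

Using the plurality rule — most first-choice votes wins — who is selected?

First-place vote totals:
  Fay: 1
  Ben: 0
  Ana: 1
  Chen: 1
  Dana: 2
  Hira: 0
Dana has the most first-place votes.

Dana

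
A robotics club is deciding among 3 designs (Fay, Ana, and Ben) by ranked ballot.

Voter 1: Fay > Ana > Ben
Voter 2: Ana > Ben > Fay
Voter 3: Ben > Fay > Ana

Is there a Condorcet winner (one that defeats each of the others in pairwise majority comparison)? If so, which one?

Head-to-head results (3 voters total):
Fay vs Ana: Fay wins 2–1.
Fay vs Ben: Ben wins 2–1.
Ana vs Ben: Ana wins 2–1.
No candidate beats all others: Fay beats Ana beats Ben beats Fay, a majority cycle.

No Condorcet winner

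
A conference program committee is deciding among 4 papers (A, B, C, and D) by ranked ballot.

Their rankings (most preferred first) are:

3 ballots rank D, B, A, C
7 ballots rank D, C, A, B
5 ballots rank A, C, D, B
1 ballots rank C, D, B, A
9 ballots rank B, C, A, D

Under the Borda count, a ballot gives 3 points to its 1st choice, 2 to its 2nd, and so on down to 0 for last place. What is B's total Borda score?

Borda scores:
  A: 3·1 + 7·1 + 5·3 + 0 + 9·1 = 34
  B: 3·2 + 7·0 + 5·0 + 1 + 9·3 = 34
  C: 3·0 + 7·2 + 5·2 + 3 + 9·2 = 45
  D: 3·3 + 7·3 + 5·1 + 2 + 9·0 = 37

34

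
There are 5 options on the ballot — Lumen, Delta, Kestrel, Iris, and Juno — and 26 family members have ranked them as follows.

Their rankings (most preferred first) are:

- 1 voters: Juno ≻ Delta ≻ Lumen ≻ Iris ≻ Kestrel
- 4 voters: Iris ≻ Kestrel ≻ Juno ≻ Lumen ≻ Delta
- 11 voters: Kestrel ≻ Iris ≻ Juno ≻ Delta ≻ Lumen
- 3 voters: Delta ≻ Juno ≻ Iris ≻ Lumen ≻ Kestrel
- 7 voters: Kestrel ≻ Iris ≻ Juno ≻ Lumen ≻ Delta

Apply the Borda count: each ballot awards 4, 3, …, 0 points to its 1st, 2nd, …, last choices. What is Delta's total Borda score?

26

Borda scores:
  Lumen: 2 + 4·1 + 11·0 + 3·1 + 7·1 = 16
  Delta: 3 + 4·0 + 11·1 + 3·4 + 7·0 = 26
  Kestrel: 0 + 4·3 + 11·4 + 3·0 + 7·4 = 84
  Iris: 1 + 4·4 + 11·3 + 3·2 + 7·3 = 77
  Juno: 4 + 4·2 + 11·2 + 3·3 + 7·2 = 57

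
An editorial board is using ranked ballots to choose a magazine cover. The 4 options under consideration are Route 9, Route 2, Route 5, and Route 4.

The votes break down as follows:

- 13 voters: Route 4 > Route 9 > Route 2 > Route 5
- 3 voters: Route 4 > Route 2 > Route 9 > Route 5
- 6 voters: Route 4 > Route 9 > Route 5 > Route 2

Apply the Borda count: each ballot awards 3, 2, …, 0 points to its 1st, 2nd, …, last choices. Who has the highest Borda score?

Borda scores:
  Route 9: 13·2 + 3·1 + 6·2 = 41
  Route 2: 13·1 + 3·2 + 6·0 = 19
  Route 5: 13·0 + 3·0 + 6·1 = 6
  Route 4: 13·3 + 3·3 + 6·3 = 66
Route 4 has the highest total.

Route 4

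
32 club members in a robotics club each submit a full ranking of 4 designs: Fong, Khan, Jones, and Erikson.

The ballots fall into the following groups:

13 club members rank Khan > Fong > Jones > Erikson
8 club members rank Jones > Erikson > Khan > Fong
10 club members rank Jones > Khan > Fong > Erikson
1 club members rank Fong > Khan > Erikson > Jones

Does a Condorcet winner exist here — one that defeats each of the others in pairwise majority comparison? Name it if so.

Head-to-head results (32 voters total):
Fong vs Khan: Khan wins 31–1.
Fong vs Jones: Jones wins 18–14.
Fong vs Erikson: Fong wins 24–8.
Khan vs Jones: Jones wins 18–14.
Khan vs Erikson: Khan wins 24–8.
Jones vs Erikson: Jones wins 31–1.
Jones beats each rival — Fong (18–14), Khan (18–14), Erikson (31–1) — so Jones is the Condorcet winner.

Jones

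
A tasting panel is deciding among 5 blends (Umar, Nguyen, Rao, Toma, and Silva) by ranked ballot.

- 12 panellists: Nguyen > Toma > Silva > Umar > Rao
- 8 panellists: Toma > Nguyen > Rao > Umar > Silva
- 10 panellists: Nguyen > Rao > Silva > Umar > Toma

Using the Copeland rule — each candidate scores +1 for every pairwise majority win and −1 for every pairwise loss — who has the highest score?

Pairwise results:
  Umar vs Nguyen: Nguyen wins 30–0.
  Umar vs Rao: Rao wins 18–12.
  Umar vs Toma: Toma wins 20–10.
  Umar vs Silva: Silva wins 22–8.
  Nguyen vs Rao: Nguyen wins 30–0.
  Nguyen vs Toma: Nguyen wins 22–8.
  Nguyen vs Silva: Nguyen wins 30–0.
  Rao vs Toma: Toma wins 20–10.
  Rao vs Silva: Rao wins 18–12.
  Toma vs Silva: Toma wins 20–10.
Copeland scores (wins − losses):
  Umar: 0 − 4 = -4
  Nguyen: 4 − 0 = 4
  Rao: 2 − 2 = 0
  Toma: 3 − 1 = 2
  Silva: 1 − 3 = -2
Nguyen has the best Copeland score.

Nguyen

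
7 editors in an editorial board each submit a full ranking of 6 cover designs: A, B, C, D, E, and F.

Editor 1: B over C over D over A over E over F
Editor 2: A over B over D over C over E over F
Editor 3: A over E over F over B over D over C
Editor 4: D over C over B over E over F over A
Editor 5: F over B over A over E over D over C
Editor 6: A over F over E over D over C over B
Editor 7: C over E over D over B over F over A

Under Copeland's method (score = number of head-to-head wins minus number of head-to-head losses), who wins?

Pairwise results:
  A vs B: B wins 4–3.
  A vs C: A wins 4–3.
  A vs D: A wins 4–3.
  A vs E: A wins 5–2.
  A vs F: A wins 4–3.
  B vs C: B wins 4–3.
  B vs D: B wins 4–3.
  B vs E: B wins 4–3.
  B vs F: B wins 4–3.
  C vs D: D wins 5–2.
  C vs E: C wins 4–3.
  C vs F: C wins 4–3.
  D vs E: E wins 4–3.
  D vs F: D wins 4–3.
  E vs F: E wins 5–2.
Copeland scores (wins − losses):
  A: 4 − 1 = 3
  B: 5 − 0 = 5
  C: 2 − 3 = -1
  D: 2 − 3 = -1
  E: 2 − 3 = -1
  F: 0 − 5 = -5
B has the best Copeland score.

B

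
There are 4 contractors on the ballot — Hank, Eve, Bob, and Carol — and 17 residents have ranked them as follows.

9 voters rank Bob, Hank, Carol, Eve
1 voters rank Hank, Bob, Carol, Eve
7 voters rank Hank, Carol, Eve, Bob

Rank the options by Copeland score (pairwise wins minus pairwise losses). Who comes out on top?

Bob

Pairwise results:
  Hank vs Eve: Hank wins 17–0.
  Hank vs Bob: Bob wins 9–8.
  Hank vs Carol: Hank wins 17–0.
  Eve vs Bob: Bob wins 10–7.
  Eve vs Carol: Carol wins 17–0.
  Bob vs Carol: Bob wins 10–7.
Copeland scores (wins − losses):
  Hank: 2 − 1 = 1
  Eve: 0 − 3 = -3
  Bob: 3 − 0 = 3
  Carol: 1 − 2 = -1
Bob has the best Copeland score.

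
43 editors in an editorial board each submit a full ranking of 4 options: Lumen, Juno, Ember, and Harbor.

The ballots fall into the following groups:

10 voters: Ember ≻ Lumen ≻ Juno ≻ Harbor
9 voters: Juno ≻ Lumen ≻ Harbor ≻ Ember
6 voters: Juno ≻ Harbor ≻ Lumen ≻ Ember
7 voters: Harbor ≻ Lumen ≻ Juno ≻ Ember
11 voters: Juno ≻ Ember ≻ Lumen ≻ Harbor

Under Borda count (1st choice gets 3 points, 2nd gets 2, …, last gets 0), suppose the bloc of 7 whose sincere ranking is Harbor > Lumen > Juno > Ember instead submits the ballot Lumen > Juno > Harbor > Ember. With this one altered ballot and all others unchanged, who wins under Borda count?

Juno

Borda totals with the altered ballot: Lumen 76, Juno 102, Ember 52, Harbor 28.
The winner is unchanged: still Juno.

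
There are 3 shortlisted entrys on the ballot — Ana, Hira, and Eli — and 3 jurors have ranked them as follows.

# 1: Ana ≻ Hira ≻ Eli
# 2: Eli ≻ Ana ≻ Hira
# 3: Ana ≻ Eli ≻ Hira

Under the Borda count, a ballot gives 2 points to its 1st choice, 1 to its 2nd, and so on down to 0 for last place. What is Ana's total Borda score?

Borda scores:
  Ana: 2 + 1 + 2 = 5
  Hira: 1 + 0 + 0 = 1
  Eli: 0 + 2 + 1 = 3

5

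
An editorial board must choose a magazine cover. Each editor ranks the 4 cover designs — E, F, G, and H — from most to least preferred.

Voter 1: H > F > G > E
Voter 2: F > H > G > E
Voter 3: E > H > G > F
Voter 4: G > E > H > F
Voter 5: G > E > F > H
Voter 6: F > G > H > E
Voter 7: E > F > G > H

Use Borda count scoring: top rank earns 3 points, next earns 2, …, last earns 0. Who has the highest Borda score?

G

Borda scores:
  E: 0 + 0 + 3 + 2 + 2 + 0 + 3 = 10
  F: 2 + 3 + 0 + 0 + 1 + 3 + 2 = 11
  G: 1 + 1 + 1 + 3 + 3 + 2 + 1 = 12
  H: 3 + 2 + 2 + 1 + 0 + 1 + 0 = 9
G has the highest total.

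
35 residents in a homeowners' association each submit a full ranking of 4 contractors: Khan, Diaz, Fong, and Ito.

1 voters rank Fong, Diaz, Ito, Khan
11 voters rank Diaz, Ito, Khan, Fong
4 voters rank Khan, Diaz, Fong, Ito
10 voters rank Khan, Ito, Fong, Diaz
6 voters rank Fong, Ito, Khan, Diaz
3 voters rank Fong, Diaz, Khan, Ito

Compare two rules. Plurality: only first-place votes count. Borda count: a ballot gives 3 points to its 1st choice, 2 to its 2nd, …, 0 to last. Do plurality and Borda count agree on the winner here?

Plurality first-place counts: Khan 14, Diaz 11, Fong 10, Ito 0 → Khan.
Borda totals: Khan 62, Diaz 49, Fong 44, Ito 55 → Khan.
The two rules agree on Khan.

Yes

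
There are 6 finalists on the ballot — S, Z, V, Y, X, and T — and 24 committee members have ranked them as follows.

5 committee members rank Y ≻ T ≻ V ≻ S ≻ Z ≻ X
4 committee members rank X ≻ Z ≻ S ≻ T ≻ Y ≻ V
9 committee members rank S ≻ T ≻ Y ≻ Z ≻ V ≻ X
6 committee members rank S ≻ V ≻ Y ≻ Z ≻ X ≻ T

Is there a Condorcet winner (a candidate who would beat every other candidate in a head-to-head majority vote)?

Head-to-head results (24 voters total):
S vs Z: S wins 20–4.
S vs V: S wins 19–5.
S vs Y: S wins 19–5.
S vs X: S wins 20–4.
S vs T: S wins 19–5.
Z vs V: Z wins 13–11.
Z vs Y: Y wins 20–4.
Z vs X: Z wins 20–4.
Z vs T: T wins 14–10.
V vs Y: Y wins 18–6.
V vs X: V wins 20–4.
V vs T: T wins 18–6.
Y vs X: Y wins 20–4.
Y vs T: T wins 13–11.
X vs T: T wins 14–10.
S beats each rival — Z (20–4), V (19–5), Y (19–5), X (20–4), T (19–5) — so S is the Condorcet winner.

Yes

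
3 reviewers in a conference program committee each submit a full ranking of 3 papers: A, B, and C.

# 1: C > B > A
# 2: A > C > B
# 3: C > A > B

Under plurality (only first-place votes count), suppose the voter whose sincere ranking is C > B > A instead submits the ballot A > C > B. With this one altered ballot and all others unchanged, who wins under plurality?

A

First-place totals with the altered ballot: A 2, B 0, C 1.
The switch changes the winner from C to A.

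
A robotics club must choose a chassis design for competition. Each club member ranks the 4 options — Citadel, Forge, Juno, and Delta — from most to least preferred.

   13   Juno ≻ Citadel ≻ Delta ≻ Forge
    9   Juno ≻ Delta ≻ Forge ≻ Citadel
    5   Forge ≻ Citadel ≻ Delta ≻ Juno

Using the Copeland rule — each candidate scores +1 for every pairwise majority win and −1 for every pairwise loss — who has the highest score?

Juno

Pairwise results:
  Citadel vs Forge: Forge wins 14–13.
  Citadel vs Juno: Juno wins 22–5.
  Citadel vs Delta: Citadel wins 18–9.
  Forge vs Juno: Juno wins 22–5.
  Forge vs Delta: Delta wins 22–5.
  Juno vs Delta: Juno wins 22–5.
Copeland scores (wins − losses):
  Citadel: 1 − 2 = -1
  Forge: 1 − 2 = -1
  Juno: 3 − 0 = 3
  Delta: 1 − 2 = -1
Juno has the best Copeland score.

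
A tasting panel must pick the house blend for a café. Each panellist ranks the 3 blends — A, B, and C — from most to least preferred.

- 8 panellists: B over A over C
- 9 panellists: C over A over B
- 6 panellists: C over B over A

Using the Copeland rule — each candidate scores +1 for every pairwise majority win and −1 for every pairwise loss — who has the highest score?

C

Pairwise results:
  A vs B: B wins 14–9.
  A vs C: C wins 15–8.
  B vs C: C wins 15–8.
Copeland scores (wins − losses):
  A: 0 − 2 = -2
  B: 1 − 1 = 0
  C: 2 − 0 = 2
C has the best Copeland score.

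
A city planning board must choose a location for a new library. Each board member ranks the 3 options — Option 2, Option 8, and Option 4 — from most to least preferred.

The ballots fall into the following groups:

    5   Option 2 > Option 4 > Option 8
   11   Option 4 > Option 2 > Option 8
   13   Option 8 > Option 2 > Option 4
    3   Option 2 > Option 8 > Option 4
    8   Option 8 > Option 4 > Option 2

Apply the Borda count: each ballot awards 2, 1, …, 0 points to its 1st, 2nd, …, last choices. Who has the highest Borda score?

Option 8

Borda scores:
  Option 2: 5·2 + 11·1 + 13·1 + 3·2 + 8·0 = 40
  Option 8: 5·0 + 11·0 + 13·2 + 3·1 + 8·2 = 45
  Option 4: 5·1 + 11·2 + 13·0 + 3·0 + 8·1 = 35
Option 8 has the highest total.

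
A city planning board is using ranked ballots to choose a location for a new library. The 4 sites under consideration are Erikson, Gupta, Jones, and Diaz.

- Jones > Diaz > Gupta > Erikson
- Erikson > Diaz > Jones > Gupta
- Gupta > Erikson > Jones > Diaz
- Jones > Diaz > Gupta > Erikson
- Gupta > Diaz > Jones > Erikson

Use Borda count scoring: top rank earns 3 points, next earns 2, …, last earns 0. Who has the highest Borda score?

Borda scores:
  Erikson: 0 + 3 + 2 + 0 + 0 = 5
  Gupta: 1 + 0 + 3 + 1 + 3 = 8
  Jones: 3 + 1 + 1 + 3 + 1 = 9
  Diaz: 2 + 2 + 0 + 2 + 2 = 8
Jones has the highest total.

Jones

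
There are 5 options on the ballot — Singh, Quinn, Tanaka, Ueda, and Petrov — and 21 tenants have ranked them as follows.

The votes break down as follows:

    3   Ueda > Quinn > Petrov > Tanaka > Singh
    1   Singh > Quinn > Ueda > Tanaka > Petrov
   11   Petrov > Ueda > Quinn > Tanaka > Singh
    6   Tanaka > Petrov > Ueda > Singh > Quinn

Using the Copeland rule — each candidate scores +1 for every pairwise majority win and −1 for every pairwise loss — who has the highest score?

Petrov

Pairwise results:
  Singh vs Quinn: Quinn wins 14–7.
  Singh vs Tanaka: Tanaka wins 20–1.
  Singh vs Ueda: Ueda wins 20–1.
  Singh vs Petrov: Petrov wins 20–1.
  Quinn vs Tanaka: Quinn wins 15–6.
  Quinn vs Ueda: Ueda wins 20–1.
  Quinn vs Petrov: Petrov wins 17–4.
  Tanaka vs Ueda: Ueda wins 15–6.
  Tanaka vs Petrov: Petrov wins 14–7.
  Ueda vs Petrov: Petrov wins 17–4.
Copeland scores (wins − losses):
  Singh: 0 − 4 = -4
  Quinn: 2 − 2 = 0
  Tanaka: 1 − 3 = -2
  Ueda: 3 − 1 = 2
  Petrov: 4 − 0 = 4
Petrov has the best Copeland score.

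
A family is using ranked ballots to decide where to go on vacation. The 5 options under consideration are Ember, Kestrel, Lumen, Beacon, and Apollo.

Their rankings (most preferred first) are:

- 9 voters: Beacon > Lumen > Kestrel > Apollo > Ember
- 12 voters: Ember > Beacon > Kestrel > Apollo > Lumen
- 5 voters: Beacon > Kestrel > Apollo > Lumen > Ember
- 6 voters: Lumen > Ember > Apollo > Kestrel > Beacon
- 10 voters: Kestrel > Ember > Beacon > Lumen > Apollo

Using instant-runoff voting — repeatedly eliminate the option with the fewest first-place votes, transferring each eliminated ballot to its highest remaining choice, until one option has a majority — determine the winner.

Ember

Round 1: Beacon 14, Ember 12, Kestrel 10, Lumen 6, Apollo 0. Apollo has the fewest and is eliminated.
Round 2: Beacon 14, Ember 12, Kestrel 10, Lumen 6. Lumen has the fewest and is eliminated.
Round 3: Ember 18, Beacon 14, Kestrel 10. Kestrel has the fewest and is eliminated.
Round 4: Ember 28, Beacon 14. Ember has a majority.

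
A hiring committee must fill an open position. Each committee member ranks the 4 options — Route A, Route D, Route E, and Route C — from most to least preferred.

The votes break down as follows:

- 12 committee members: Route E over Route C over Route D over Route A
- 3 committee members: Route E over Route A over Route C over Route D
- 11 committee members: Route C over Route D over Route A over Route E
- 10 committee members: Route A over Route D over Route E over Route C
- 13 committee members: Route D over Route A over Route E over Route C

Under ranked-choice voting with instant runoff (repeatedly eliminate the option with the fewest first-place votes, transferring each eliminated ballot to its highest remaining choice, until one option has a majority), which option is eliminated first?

Round 1: Route E 15, Route D 13, Route C 11, Route A 10. Route A has the fewest and is eliminated.
Round 2: Route D 23, Route E 15, Route C 11. Route C has the fewest and is eliminated.
Round 3: Route D 34, Route E 15. Route D has a majority.

Route A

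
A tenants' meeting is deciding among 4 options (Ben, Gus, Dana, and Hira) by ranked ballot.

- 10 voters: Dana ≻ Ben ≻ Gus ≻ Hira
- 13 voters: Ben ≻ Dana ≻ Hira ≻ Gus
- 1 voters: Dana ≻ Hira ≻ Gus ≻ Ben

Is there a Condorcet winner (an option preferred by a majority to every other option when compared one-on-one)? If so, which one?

Head-to-head results (24 voters total):
Ben vs Gus: Ben wins 23–1.
Ben vs Dana: Ben wins 13–11.
Ben vs Hira: Ben wins 23–1.
Gus vs Dana: Dana wins 24–0.
Gus vs Hira: Hira wins 14–10.
Dana vs Hira: Dana wins 24–0.
Ben beats each rival — Gus (23–1), Dana (13–11), Hira (23–1) — so Ben is the Condorcet winner.

Ben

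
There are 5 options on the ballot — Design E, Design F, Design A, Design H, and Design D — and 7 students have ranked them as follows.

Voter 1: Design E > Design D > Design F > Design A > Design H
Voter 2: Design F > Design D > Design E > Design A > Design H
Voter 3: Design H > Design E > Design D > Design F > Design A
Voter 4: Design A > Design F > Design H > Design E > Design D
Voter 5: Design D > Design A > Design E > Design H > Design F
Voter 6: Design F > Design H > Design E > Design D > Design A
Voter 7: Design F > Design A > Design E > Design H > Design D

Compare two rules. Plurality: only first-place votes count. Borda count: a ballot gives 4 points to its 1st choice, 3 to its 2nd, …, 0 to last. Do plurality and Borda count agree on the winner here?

Yes

Plurality first-place counts: Design E 1, Design F 3, Design A 1, Design H 1, Design D 1 → Design F.
Borda totals: Design E 16, Design F 18, Design A 12, Design H 11, Design D 13 → Design F.
The two rules agree on Design F.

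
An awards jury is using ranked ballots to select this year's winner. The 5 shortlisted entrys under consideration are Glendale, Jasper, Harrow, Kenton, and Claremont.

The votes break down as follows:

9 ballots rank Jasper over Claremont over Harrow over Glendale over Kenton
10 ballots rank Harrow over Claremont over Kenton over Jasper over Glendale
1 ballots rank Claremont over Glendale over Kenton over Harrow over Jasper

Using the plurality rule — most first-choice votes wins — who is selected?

Harrow

First-place vote totals:
  Glendale: 0
  Jasper: 9
  Harrow: 10
  Kenton: 0
  Claremont: 1
Harrow has the most first-place votes.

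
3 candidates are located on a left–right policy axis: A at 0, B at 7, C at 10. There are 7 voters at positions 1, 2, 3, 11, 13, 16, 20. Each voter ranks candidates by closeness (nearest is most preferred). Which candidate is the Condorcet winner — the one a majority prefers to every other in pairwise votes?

C

With single-peaked preferences on a line, the Condorcet winner is the candidate closest to the median voter.
The median voter (position 11) is closest to C at 10.
Check: C vs B — voters closer to C: 4 of 7.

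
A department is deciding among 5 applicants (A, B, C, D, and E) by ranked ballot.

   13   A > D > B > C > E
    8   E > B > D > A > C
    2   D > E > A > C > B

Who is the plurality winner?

A

First-place vote totals:
  A: 13
  B: 0
  C: 0
  D: 2
  E: 8
A has the most first-place votes.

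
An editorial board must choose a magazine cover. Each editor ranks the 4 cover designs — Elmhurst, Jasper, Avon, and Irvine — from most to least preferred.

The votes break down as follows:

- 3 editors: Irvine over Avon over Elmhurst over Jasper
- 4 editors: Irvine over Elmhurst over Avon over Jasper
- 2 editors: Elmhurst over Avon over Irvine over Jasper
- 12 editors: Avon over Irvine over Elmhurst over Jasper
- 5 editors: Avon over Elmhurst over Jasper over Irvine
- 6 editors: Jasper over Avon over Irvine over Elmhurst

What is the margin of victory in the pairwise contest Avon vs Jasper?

Ballots ranking Avon above Jasper: 3+4+2+12+5 = 26.
Ballots ranking Jasper above Avon: 6.
Avon wins 26–6, a margin of 20.

20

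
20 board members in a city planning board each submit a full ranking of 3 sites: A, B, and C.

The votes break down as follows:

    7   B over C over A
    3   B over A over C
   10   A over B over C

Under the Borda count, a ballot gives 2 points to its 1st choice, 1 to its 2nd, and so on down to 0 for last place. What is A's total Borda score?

23

Borda scores:
  A: 7·0 + 3·1 + 10·2 = 23
  B: 7·2 + 3·2 + 10·1 = 30
  C: 7·1 + 3·0 + 10·0 = 7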